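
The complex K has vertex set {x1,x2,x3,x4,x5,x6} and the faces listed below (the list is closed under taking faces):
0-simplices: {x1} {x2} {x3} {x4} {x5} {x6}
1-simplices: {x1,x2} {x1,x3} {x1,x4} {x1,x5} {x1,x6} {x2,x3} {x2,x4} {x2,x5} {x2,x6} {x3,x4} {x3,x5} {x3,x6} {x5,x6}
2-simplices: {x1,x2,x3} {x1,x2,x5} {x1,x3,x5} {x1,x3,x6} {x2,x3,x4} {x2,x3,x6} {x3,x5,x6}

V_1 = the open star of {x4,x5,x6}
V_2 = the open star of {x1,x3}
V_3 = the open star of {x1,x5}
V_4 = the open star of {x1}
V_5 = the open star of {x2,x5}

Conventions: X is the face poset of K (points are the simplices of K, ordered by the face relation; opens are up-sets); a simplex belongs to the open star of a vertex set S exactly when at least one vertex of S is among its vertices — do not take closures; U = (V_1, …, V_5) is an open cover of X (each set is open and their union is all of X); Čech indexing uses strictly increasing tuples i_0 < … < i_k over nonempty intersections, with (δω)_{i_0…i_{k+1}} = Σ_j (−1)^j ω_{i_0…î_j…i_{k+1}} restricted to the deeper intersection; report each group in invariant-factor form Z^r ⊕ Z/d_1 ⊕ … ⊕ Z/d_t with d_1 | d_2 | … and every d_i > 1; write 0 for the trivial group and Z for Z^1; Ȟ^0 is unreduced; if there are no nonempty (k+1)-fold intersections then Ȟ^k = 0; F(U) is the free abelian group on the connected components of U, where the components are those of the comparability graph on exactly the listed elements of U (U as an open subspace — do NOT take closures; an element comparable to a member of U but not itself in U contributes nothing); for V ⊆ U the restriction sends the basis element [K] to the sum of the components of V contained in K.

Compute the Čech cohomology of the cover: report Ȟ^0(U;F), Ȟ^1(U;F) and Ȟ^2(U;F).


Ȟ^0 = Z,  Ȟ^1 = Z,  Ȟ^2 = 0

nonempty intersections:
  V1={{x4},{x5},{x6},{x1,x4},{x1,x5},{x1,x6},{x2,x4},{x2,x5},{x2,x6},{x3,x4},{x3,x5},{x3,x6},{x5,x6},{x1,x2,x5},{x1,x3,x5},{x1,x3,x6},{x2,x3,x4},{x2,x3,x6},{x3,x5,x6}} V2={{x1},{x3},{x1,x2},{x1,x3},{x1,x4},{x1,x5},{x1,x6},{x2,x3},{x3,x4},{x3,x5},{x3,x6},{x1,x2,x3},{x1,x2,x5},{x1,x3,x5},{x1,x3,x6},{x2,x3,x4},{x2,x3,x6},{x3,x5,x6}} V3={{x1},{x5},{x1,x2},{x1,x3},{x1,x4},{x1,x5},{x1,x6},{x2,x5},{x3,x5},{x5,x6},{x1,x2,x3},{x1,x2,x5},{x1,x3,x5},{x1,x3,x6},{x3,x5,x6}} V4={{x1},{x1,x2},{x1,x3},{x1,x4},{x1,x5},{x1,x6},{x1,x2,x3},{x1,x2,x5},{x1,x3,x5},{x1,x3,x6}} V5={{x2},{x5},{x1,x2},{x1,x5},{x2,x3},{x2,x4},{x2,x5},{x2,x6},{x3,x5},{x5,x6},{x1,x2,x3},{x1,x2,x5},{x1,x3,x5},{x2,x3,x4},{x2,x3,x6},{x3,x5,x6}}
  V12={{x1,x4},{x1,x5},{x1,x6},{x3,x4},{x3,x5},{x3,x6},{x1,x2,x5},{x1,x3,x5},{x1,x3,x6},{x2,x3,x4},{x2,x3,x6},{x3,x5,x6}} V13={{x5},{x1,x4},{x1,x5},{x1,x6},{x2,x5},{x3,x5},{x5,x6},{x1,x2,x5},{x1,x3,x5},{x1,x3,x6},{x3,x5,x6}} V14={{x1,x4},{x1,x5},{x1,x6},{x1,x2,x5},{x1,x3,x5},{x1,x3,x6}} V15={{x5},{x1,x5},{x2,x4},{x2,x5},{x2,x6},{x3,x5},{x5,x6},{x1,x2,x5},{x1,x3,x5},{x2,x3,x4},{x2,x3,x6},{x3,x5,x6}} V23={{x1},{x1,x2},{x1,x3},{x1,x4},{x1,x5},{x1,x6},{x3,x5},{x1,x2,x3},{x1,x2,x5},{x1,x3,x5},{x1,x3,x6},{x3,x5,x6}} V24={{x1},{x1,x2},{x1,x3},{x1,x4},{x1,x5},{x1,x6},{x1,x2,x3},{x1,x2,x5},{x1,x3,x5},{x1,x3,x6}} V25={{x1,x2},{x1,x5},{x2,x3},{x3,x5},{x1,x2,x3},{x1,x2,x5},{x1,x3,x5},{x2,x3,x4},{x2,x3,x6},{x3,x5,x6}} V34={{x1},{x1,x2},{x1,x3},{x1,x4},{x1,x5},{x1,x6},{x1,x2,x3},{x1,x2,x5},{x1,x3,x5},{x1,x3,x6}} V35={{x5},{x1,x2},{x1,x5},{x2,x5},{x3,x5},{x5,x6},{x1,x2,x3},{x1,x2,x5},{x1,x3,x5},{x3,x5,x6}} V45={{x1,x2},{x1,x5},{x1,x2,x3},{x1,x2,x5},{x1,x3,x5}}
  V123={{x1,x4},{x1,x5},{x1,x6},{x3,x5},{x1,x2,x5},{x1,x3,x5},{x1,x3,x6},{x3,x5,x6}} V124={{x1,x4},{x1,x5},{x1,x6},{x1,x2,x5},{x1,x3,x5},{x1,x3,x6}} V125={{x1,x5},{x3,x5},{x1,x2,x5},{x1,x3,x5},{x2,x3,x4},{x2,x3,x6},{x3,x5,x6}} V134={{x1,x4},{x1,x5},{x1,x6},{x1,x2,x5},{x1,x3,x5},{x1,x3,x6}} V135={{x5},{x1,x5},{x2,x5},{x3,x5},{x5,x6},{x1,x2,x5},{x1,x3,x5},{x3,x5,x6}} V145={{x1,x5},{x1,x2,x5},{x1,x3,x5}} V234={{x1},{x1,x2},{x1,x3},{x1,x4},{x1,x5},{x1,x6},{x1,x2,x3},{x1,x2,x5},{x1,x3,x5},{x1,x3,x6}} V235={{x1,x2},{x1,x5},{x3,x5},{x1,x2,x3},{x1,x2,x5},{x1,x3,x5},{x3,x5,x6}} V245={{x1,x2},{x1,x5},{x1,x2,x3},{x1,x2,x5},{x1,x3,x5}} V345={{x1,x2},{x1,x5},{x1,x2,x3},{x1,x2,x5},{x1,x3,x5}}
  V1234={{x1,x4},{x1,x5},{x1,x6},{x1,x2,x5},{x1,x3,x5},{x1,x3,x6}} V1235={{x1,x5},{x3,x5},{x1,x2,x5},{x1,x3,x5},{x3,x5,x6}} V1245={{x1,x5},{x1,x2,x5},{x1,x3,x5}} V1345={{x1,x5},{x1,x2,x5},{x1,x3,x5}} V2345={{x1,x2},{x1,x5},{x1,x2,x3},{x1,x2,x5},{x1,x3,x5}}
  V12345={{x1,x5},{x1,x2,x5},{x1,x3,x5}}
components per intersection:
  V1: {{x4},{x1,x4},{x2,x4},{x3,x4},{x2,x3,x4}} {{x5},{x6},{x1,x5},{x1,x6},{x2,x5},{x2,x6},{x3,x5},{x3,x6},{x5,x6},{x1,x2,x5},{x1,x3,x5},{x1,x3,x6},{x2,x3,x6},{x3,x5,x6}}
  V2: {{x1},{x3},{x1,x2},{x1,x3},{x1,x4},{x1,x5},{x1,x6},{x2,x3},{x3,x4},{x3,x5},{x3,x6},{x1,x2,x3},{x1,x2,x5},{x1,x3,x5},{x1,x3,x6},{x2,x3,x4},{x2,x3,x6},{x3,x5,x6}}
  V3: {{x1},{x5},{x1,x2},{x1,x3},{x1,x4},{x1,x5},{x1,x6},{x2,x5},{x3,x5},{x5,x6},{x1,x2,x3},{x1,x2,x5},{x1,x3,x5},{x1,x3,x6},{x3,x5,x6}}
  V4: {{x1},{x1,x2},{x1,x3},{x1,x4},{x1,x5},{x1,x6},{x1,x2,x3},{x1,x2,x5},{x1,x3,x5},{x1,x3,x6}}
  V5: {{x2},{x5},{x1,x2},{x1,x5},{x2,x3},{x2,x4},{x2,x5},{x2,x6},{x3,x5},{x5,x6},{x1,x2,x3},{x1,x2,x5},{x1,x3,x5},{x2,x3,x4},{x2,x3,x6},{x3,x5,x6}}
  V12: {{x1,x4}} {{x1,x5},{x1,x6},{x3,x5},{x3,x6},{x1,x2,x5},{x1,x3,x5},{x1,x3,x6},{x2,x3,x6},{x3,x5,x6}} {{x3,x4},{x2,x3,x4}}
  V13: {{x5},{x1,x5},{x2,x5},{x3,x5},{x5,x6},{x1,x2,x5},{x1,x3,x5},{x3,x5,x6}} {{x1,x4}} {{x1,x6},{x1,x3,x6}}
  V14: {{x1,x4}} {{x1,x5},{x1,x2,x5},{x1,x3,x5}} {{x1,x6},{x1,x3,x6}}
  V15: {{x5},{x1,x5},{x2,x5},{x3,x5},{x5,x6},{x1,x2,x5},{x1,x3,x5},{x3,x5,x6}} {{x2,x4},{x2,x3,x4}} {{x2,x6},{x2,x3,x6}}
  V23: {{x1},{x1,x2},{x1,x3},{x1,x4},{x1,x5},{x1,x6},{x3,x5},{x1,x2,x3},{x1,x2,x5},{x1,x3,x5},{x1,x3,x6},{x3,x5,x6}}
  V24: {{x1},{x1,x2},{x1,x3},{x1,x4},{x1,x5},{x1,x6},{x1,x2,x3},{x1,x2,x5},{x1,x3,x5},{x1,x3,x6}}
  V25: {{x1,x2},{x1,x5},{x2,x3},{x3,x5},{x1,x2,x3},{x1,x2,x5},{x1,x3,x5},{x2,x3,x4},{x2,x3,x6},{x3,x5,x6}}
  V34: {{x1},{x1,x2},{x1,x3},{x1,x4},{x1,x5},{x1,x6},{x1,x2,x3},{x1,x2,x5},{x1,x3,x5},{x1,x3,x6}}
  V35: {{x5},{x1,x2},{x1,x5},{x2,x5},{x3,x5},{x5,x6},{x1,x2,x3},{x1,x2,x5},{x1,x3,x5},{x3,x5,x6}}
  V45: {{x1,x2},{x1,x5},{x1,x2,x3},{x1,x2,x5},{x1,x3,x5}}
  V123: {{x1,x4}} {{x1,x5},{x3,x5},{x1,x2,x5},{x1,x3,x5},{x3,x5,x6}} {{x1,x6},{x1,x3,x6}}
  V124: {{x1,x4}} {{x1,x5},{x1,x2,x5},{x1,x3,x5}} {{x1,x6},{x1,x3,x6}}
  V125: {{x1,x5},{x3,x5},{x1,x2,x5},{x1,x3,x5},{x3,x5,x6}} {{x2,x3,x4}} {{x2,x3,x6}}
  V134: {{x1,x4}} {{x1,x5},{x1,x2,x5},{x1,x3,x5}} {{x1,x6},{x1,x3,x6}}
  V135: {{x5},{x1,x5},{x2,x5},{x3,x5},{x5,x6},{x1,x2,x5},{x1,x3,x5},{x3,x5,x6}}
  V145: {{x1,x5},{x1,x2,x5},{x1,x3,x5}}
  V234: {{x1},{x1,x2},{x1,x3},{x1,x4},{x1,x5},{x1,x6},{x1,x2,x3},{x1,x2,x5},{x1,x3,x5},{x1,x3,x6}}
  V235: {{x1,x2},{x1,x5},{x3,x5},{x1,x2,x3},{x1,x2,x5},{x1,x3,x5},{x3,x5,x6}}
  V245: {{x1,x2},{x1,x5},{x1,x2,x3},{x1,x2,x5},{x1,x3,x5}}
  V345: {{x1,x2},{x1,x5},{x1,x2,x3},{x1,x2,x5},{x1,x3,x5}}
  V1234: {{x1,x4}} {{x1,x5},{x1,x2,x5},{x1,x3,x5}} {{x1,x6},{x1,x3,x6}}
  V1235: {{x1,x5},{x3,x5},{x1,x2,x5},{x1,x3,x5},{x3,x5,x6}}
  V1245: {{x1,x5},{x1,x2,x5},{x1,x3,x5}}
  V1345: {{x1,x5},{x1,x2,x5},{x1,x3,x5}}
  V2345: {{x1,x2},{x1,x5},{x1,x2,x3},{x1,x2,x5},{x1,x3,x5}}
  V12345: {{x1,x5},{x1,x2,x5},{x1,x3,x5}}
C dims 6,18,18,7; δ0: rk 5, SNF 1^5; δ1: rk 12, SNF 1^12; δ2: rk 6, SNF 1^6
Ȟ^0: (6−5)−0=1 ⇒ Z
Ȟ^1: (18−12)−5=1 ⇒ Z
Ȟ^2: (18−6)−12=0 ⇒ 0


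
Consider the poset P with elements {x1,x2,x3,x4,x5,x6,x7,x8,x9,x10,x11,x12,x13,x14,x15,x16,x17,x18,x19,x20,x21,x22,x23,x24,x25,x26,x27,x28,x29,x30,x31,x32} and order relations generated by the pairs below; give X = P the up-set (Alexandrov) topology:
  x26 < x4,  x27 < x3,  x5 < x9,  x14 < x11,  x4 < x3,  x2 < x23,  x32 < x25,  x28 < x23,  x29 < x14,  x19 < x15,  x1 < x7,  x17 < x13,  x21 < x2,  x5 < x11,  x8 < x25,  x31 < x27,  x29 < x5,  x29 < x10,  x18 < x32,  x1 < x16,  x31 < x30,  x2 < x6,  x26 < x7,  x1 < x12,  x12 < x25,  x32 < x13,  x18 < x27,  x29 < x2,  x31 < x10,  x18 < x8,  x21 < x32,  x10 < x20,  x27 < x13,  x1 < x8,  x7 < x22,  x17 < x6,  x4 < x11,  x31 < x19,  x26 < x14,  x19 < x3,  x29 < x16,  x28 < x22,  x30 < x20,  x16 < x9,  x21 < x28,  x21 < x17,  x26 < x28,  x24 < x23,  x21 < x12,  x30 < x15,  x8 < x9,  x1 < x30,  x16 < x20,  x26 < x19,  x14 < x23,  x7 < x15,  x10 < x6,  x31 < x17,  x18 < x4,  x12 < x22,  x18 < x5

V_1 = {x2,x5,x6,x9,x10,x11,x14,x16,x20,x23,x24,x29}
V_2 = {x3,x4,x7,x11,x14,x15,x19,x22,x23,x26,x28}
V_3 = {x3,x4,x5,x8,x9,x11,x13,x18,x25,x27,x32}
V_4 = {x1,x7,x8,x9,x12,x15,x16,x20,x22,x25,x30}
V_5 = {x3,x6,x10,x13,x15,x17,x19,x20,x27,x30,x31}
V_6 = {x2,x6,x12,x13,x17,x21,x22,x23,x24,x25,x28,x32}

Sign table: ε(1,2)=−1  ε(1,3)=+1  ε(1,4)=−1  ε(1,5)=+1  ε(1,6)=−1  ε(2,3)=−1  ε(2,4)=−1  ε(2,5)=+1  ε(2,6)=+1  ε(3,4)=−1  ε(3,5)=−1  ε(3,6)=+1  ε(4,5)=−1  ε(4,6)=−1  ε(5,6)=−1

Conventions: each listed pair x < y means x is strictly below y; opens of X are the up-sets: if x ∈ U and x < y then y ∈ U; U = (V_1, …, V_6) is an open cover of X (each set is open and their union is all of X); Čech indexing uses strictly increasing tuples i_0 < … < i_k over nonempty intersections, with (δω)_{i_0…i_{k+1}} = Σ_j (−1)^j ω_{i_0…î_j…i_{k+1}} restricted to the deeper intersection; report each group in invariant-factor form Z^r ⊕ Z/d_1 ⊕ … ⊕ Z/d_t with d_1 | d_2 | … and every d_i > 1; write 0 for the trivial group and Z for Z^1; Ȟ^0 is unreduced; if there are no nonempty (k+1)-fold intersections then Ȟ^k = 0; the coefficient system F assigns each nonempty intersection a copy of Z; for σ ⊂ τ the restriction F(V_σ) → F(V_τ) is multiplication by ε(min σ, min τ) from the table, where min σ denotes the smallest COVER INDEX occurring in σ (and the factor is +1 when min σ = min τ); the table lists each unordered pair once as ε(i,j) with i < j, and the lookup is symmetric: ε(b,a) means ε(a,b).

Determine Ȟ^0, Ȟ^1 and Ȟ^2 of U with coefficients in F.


Ȟ^0(U;F) ≅ 0, Ȟ^1(U;F) ≅ Z/2 and Ȟ^2(U;F) ≅ Z

nerve simplices:
  V12={x11,x14,x23} V13={x5,x9,x11} V14={x9,x16,x20} V15={x6,x10,x20} V16={x2,x6,x23,x24} V23={x3,x4,x11} V24={x7,x15,x22} V25={x3,x15,x19} V26={x22,x23,x28} V34={x8,x9,x25} V35={x3,x13,x27} V36={x13,x25,x32} V45={x15,x20,x30} V46={x12,x22,x25} V56={x6,x13,x17}
  V123={x11} V126={x23} V134={x9} V145={x20} V156={x6} V235={x3} V245={x15} V246={x22} V346={x25} V356={x13}
C dims 6,15,10; δ0: rk 6, SNF 1^5·2; δ1: rk 9, SNF 1^9
degree 0: 6−6−0 = 0 → Ȟ^0 ≅ 0
degree 1: 15−9−6 = 0 plus torsion [2] → Ȟ^1 ≅ Z/2
degree 2: 10−0−9 = 1 → Ȟ^2 ≅ Z


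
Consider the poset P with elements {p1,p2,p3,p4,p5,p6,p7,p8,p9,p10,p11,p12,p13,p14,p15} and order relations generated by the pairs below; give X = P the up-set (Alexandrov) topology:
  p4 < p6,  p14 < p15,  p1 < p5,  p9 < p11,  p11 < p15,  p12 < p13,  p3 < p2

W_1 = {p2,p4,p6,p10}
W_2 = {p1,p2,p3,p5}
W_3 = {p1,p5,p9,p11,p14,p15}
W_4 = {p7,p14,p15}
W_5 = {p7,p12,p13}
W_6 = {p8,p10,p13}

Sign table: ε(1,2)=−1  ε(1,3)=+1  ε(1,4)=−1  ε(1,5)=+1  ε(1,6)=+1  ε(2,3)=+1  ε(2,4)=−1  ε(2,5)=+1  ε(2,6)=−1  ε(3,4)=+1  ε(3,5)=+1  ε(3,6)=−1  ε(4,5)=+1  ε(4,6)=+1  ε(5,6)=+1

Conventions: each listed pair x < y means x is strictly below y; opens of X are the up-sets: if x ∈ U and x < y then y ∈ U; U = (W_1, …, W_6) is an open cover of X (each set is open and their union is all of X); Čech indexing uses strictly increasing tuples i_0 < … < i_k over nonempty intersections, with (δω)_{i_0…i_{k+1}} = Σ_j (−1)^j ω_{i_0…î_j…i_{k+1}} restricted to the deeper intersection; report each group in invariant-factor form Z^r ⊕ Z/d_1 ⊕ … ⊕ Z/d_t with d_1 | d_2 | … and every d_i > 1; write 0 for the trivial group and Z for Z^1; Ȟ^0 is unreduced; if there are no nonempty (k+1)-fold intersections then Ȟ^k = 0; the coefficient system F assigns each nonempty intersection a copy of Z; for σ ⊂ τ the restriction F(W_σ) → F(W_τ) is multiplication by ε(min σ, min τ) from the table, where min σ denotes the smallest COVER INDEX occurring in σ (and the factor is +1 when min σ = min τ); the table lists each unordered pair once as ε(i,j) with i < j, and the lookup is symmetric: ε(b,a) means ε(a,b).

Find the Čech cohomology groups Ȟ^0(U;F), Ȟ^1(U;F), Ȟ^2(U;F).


nerve of the cover:
  W12={p2} W16={p10} W23={p1,p5} W34={p14,p15} W45={p7} W56={p13}
C dims 6,6; δ0: rk 6, SNF 1^5·2
Ȟ^0 = (6 − 6) − 0 = 0, so Ȟ^0 ≅ 0
Ȟ^1 = (6 − 0) − 6 = 0 plus torsion [2], so Ȟ^1 ≅ Z/2
Ȟ^2 = (0 − 0) − 0 = 0, so Ȟ^2 ≅ 0

Ȟ^0 ≅ 0, Ȟ^1 ≅ Z/2, Ȟ^2 ≅ 0


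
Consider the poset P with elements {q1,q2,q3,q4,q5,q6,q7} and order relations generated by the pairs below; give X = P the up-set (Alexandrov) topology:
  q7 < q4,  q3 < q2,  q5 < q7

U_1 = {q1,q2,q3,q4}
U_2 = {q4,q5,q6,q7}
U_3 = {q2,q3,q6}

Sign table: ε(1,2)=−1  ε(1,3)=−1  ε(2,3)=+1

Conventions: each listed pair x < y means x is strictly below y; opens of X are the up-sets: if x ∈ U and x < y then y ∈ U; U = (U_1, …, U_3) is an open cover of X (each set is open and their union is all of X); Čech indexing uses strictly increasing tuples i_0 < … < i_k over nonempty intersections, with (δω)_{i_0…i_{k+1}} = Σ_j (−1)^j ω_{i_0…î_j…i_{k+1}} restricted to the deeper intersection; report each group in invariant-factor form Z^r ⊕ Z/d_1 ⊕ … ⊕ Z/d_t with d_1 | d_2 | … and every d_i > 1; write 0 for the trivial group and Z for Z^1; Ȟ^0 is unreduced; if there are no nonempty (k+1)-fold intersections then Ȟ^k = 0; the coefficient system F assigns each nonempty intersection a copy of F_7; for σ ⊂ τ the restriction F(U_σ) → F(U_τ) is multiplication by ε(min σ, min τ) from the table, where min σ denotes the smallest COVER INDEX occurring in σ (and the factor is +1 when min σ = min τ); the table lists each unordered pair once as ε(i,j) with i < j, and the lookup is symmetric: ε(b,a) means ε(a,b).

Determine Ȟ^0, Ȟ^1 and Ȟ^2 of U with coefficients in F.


Ȟ^0(U;F) ≅ Z/7,  Ȟ^1(U;F) ≅ Z/7,  Ȟ^2(U;F) ≅ 0

nerve of the cover:
  U12={q4} U13={q2,q3} U23={q6}
C dims 3,3; δ0: rk_F7 2
Ȟ^0 = (3 − 2) − 0 = 1, so Ȟ^0 ≅ Z/7
Ȟ^1 = (3 − 0) − 2 = 1, so Ȟ^1 ≅ Z/7
Ȟ^2 = (0 − 0) − 0 = 0, so Ȟ^2 ≅ 0


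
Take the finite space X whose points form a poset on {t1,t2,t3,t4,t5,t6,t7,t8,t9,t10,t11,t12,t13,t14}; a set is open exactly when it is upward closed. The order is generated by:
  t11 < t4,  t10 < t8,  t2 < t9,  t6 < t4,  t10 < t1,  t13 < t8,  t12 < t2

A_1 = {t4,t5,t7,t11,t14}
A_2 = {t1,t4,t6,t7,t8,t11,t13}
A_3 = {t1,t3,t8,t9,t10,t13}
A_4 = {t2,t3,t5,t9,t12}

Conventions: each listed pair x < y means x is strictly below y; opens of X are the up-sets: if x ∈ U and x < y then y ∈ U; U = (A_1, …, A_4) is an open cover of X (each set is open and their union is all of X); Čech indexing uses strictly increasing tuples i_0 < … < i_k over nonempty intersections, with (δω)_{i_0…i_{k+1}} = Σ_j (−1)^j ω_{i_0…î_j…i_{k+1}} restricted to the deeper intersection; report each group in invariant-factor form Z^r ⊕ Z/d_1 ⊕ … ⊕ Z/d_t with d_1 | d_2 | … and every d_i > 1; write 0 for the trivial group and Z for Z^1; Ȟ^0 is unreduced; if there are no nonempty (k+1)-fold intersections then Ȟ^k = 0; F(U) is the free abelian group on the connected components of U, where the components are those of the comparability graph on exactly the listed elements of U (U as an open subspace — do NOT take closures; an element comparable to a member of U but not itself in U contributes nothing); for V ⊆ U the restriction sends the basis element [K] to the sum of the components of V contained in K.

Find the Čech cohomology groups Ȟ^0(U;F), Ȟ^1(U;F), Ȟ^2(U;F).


nerve simplices:
  A12={t4,t7,t11} A14={t5} A23={t1,t8,t13} A34={t3,t9}
components per intersection:
  A1: {t4,t11} {t5} {t7} {t14}
  A2: {t1} {t4,t6,t11} {t7} {t8,t13}
  A3: {t1,t8,t10,t13} {t3} {t9}
  A4: {t2,t9,t12} {t3} {t5}
  A12: {t4,t11} {t7}
  A14: {t5}
  A23: {t1} {t8,t13}
  A34: {t3} {t9}
C dims 14,7; δ0: rk 7, SNF 1^7
degree 0: 14−7−0 = 7 → Ȟ^0 ≅ Z^7
degree 1: 7−0−7 = 0 → Ȟ^1 ≅ 0
degree 2: 0−0−0 = 0 → Ȟ^2 ≅ 0

Ȟ^0 = Z^7, Ȟ^1 = 0 and Ȟ^2 = 0


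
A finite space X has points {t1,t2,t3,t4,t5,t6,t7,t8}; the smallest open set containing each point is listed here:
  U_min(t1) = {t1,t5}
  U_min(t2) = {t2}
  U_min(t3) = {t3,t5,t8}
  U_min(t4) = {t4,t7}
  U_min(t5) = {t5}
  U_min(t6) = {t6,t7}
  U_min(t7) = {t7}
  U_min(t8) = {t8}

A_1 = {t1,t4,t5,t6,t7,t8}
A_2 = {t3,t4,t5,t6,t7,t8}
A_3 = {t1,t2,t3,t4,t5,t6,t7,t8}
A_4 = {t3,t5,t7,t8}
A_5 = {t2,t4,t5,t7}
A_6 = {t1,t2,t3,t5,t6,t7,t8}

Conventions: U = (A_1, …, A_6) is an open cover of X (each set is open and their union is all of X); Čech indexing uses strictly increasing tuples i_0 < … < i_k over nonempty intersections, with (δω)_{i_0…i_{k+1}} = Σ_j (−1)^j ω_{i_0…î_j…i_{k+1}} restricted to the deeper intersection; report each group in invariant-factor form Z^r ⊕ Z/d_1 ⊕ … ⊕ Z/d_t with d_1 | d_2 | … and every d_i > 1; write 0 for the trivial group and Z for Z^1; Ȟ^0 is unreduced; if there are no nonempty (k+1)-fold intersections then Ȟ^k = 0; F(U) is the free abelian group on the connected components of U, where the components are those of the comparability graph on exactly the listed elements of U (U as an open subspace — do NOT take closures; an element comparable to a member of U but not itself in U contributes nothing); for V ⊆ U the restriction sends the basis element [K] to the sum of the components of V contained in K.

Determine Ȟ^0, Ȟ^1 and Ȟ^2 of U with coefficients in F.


nonempty overlaps:
  A12={t4,t5,t6,t7,t8} A13={t1,t4,t5,t6,t7,t8} A14={t5,t7,t8} A15={t4,t5,t7} A16={t1,t5,t6,t7,t8} A23={t3,t4,t5,t6,t7,t8} A24={t3,t5,t7,t8} A25={t4,t5,t7} A26={t3,t5,t6,t7,t8} A34={t3,t5,t7,t8} A35={t2,t4,t5,t7} A36={t1,t2,t3,t5,t6,t7,t8} A45={t5,t7} A46={t3,t5,t7,t8} A56={t2,t5,t7}
  A123={t4,t5,t6,t7,t8} A124={t5,t7,t8} A125={t4,t5,t7} A126={t5,t6,t7,t8} A134={t5,t7,t8} A135={t4,t5,t7} A136={t1,t5,t6,t7,t8} A145={t5,t7} A146={t5,t7,t8} A156={t5,t7} A234={t3,t5,t7,t8} A235={t4,t5,t7} A236={t3,t5,t6,t7,t8} A245={t5,t7} A246={t3,t5,t7,t8} A256={t5,t7} A345={t5,t7} A346={t3,t5,t7,t8} A356={t2,t5,t7} A456={t5,t7}
  A1234={t5,t7,t8} A1235={t4,t5,t7} A1236={t5,t6,t7,t8} A1245={t5,t7} A1246={t5,t7,t8} A1256={t5,t7} A1345={t5,t7} A1346={t5,t7,t8} A1356={t5,t7} A1456={t5,t7} A2345={t5,t7} A2346={t3,t5,t7,t8} A2356={t5,t7} A2456={t5,t7} A3456={t5,t7}
  A12345={t5,t7} A12346={t5,t7,t8} A12356={t5,t7} A12456={t5,t7} A13456={t5,t7} A23456={t5,t7}
  A123456={t5,t7}
components per intersection:
  A1: {t1,t5} {t4,t6,t7} {t8}
  A2: {t3,t5,t8} {t4,t6,t7}
  A3: {t1,t3,t5,t8} {t2} {t4,t6,t7}
  A4: {t3,t5,t8} {t7}
  A5: {t2} {t4,t7} {t5}
  A6: {t1,t3,t5,t8} {t2} {t6,t7}
  A12: {t4,t6,t7} {t5} {t8}
  A13: {t1,t5} {t4,t6,t7} {t8}
  A14: {t5} {t7} {t8}
  A15: {t4,t7} {t5}
  A16: {t1,t5} {t6,t7} {t8}
  A23: {t3,t5,t8} {t4,t6,t7}
  A24: {t3,t5,t8} {t7}
  A25: {t4,t7} {t5}
  A26: {t3,t5,t8} {t6,t7}
  A34: {t3,t5,t8} {t7}
  A35: {t2} {t4,t7} {t5}
  A36: {t1,t3,t5,t8} {t2} {t6,t7}
  A45: {t5} {t7}
  A46: {t3,t5,t8} {t7}
  A56: {t2} {t5} {t7}
  A123: {t4,t6,t7} {t5} {t8}
  A124: {t5} {t7} {t8}
  A125: {t4,t7} {t5}
  A126: {t5} {t6,t7} {t8}
  A134: {t5} {t7} {t8}
  A135: {t4,t7} {t5}
  A136: {t1,t5} {t6,t7} {t8}
  A145: {t5} {t7}
  A146: {t5} {t7} {t8}
  A156: {t5} {t7}
  A234: {t3,t5,t8} {t7}
  A235: {t4,t7} {t5}
  A236: {t3,t5,t8} {t6,t7}
  A245: {t5} {t7}
  A246: {t3,t5,t8} {t7}
  A256: {t5} {t7}
  A345: {t5} {t7}
  A346: {t3,t5,t8} {t7}
  A356: {t2} {t5} {t7}
  A456: {t5} {t7}
  A1234: {t5} {t7} {t8}
  A1235: {t4,t7} {t5}
  A1236: {t5} {t6,t7} {t8}
  A1245: {t5} {t7}
  A1246: {t5} {t7} {t8}
  A1256: {t5} {t7}
  A1345: {t5} {t7}
  A1346: {t5} {t7} {t8}
  A1356: {t5} {t7}
  A1456: {t5} {t7}
  A2345: {t5} {t7}
  A2346: {t3,t5,t8} {t7}
  A2356: {t5} {t7}
  A2456: {t5} {t7}
  A3456: {t5} {t7}
  A12345: {t5} {t7}
  A12346: {t5} {t7} {t8}
  A12356: {t5} {t7}
  A12456: {t5} {t7}
  A13456: {t5} {t7}
  A23456: {t5} {t7}
  A123456: {t5} {t7}
C dims 16,37,47,34; δ0: rk 13, SNF 1^13; δ1: rk 24, SNF 1^24; δ2: rk 23, SNF 1^23
degree 0: 16−13−0 = 3 → Ȟ^0 ≅ Z^3
degree 1: 37−24−13 = 0 → Ȟ^1 ≅ 0
degree 2: 47−23−24 = 0 → Ȟ^2 ≅ 0

Ȟ^0(U;F) ≅ Z^3, Ȟ^1(U;F) ≅ 0 and Ȟ^2(U;F) ≅ 0


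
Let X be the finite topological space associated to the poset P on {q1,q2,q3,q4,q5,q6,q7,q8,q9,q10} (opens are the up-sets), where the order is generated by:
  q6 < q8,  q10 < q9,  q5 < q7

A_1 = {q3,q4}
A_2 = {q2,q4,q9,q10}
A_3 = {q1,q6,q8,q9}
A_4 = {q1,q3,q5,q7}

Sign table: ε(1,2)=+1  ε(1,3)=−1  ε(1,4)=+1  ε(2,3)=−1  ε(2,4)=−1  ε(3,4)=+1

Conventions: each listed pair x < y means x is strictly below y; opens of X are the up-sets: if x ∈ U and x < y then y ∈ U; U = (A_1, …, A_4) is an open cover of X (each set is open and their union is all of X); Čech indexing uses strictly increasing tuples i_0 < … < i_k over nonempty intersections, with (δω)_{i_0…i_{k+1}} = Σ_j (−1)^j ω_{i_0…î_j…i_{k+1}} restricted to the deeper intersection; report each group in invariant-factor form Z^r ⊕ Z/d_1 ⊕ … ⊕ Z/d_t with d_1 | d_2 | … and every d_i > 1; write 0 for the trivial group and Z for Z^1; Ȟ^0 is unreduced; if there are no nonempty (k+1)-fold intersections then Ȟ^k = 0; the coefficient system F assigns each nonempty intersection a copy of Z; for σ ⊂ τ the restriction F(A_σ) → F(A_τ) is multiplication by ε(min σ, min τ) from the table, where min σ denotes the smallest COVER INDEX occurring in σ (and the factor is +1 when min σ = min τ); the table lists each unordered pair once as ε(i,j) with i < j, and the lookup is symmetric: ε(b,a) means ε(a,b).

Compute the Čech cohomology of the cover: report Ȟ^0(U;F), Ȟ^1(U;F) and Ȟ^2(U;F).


Ȟ^0(U;F) ≅ 0,  Ȟ^1(U;F) ≅ Z/2,  Ȟ^2(U;F) ≅ 0

nerve of the cover:
  A12={q4} A14={q3} A23={q9} A34={q1}
C dims 4,4; δ0: rk 4, SNF 1^3·2
Ȟ^0 = (4 − 4) − 0 = 0, so Ȟ^0 ≅ 0
Ȟ^1 = (4 − 0) − 4 = 0 plus torsion [2], so Ȟ^1 ≅ Z/2
Ȟ^2 = (0 − 0) − 0 = 0, so Ȟ^2 ≅ 0


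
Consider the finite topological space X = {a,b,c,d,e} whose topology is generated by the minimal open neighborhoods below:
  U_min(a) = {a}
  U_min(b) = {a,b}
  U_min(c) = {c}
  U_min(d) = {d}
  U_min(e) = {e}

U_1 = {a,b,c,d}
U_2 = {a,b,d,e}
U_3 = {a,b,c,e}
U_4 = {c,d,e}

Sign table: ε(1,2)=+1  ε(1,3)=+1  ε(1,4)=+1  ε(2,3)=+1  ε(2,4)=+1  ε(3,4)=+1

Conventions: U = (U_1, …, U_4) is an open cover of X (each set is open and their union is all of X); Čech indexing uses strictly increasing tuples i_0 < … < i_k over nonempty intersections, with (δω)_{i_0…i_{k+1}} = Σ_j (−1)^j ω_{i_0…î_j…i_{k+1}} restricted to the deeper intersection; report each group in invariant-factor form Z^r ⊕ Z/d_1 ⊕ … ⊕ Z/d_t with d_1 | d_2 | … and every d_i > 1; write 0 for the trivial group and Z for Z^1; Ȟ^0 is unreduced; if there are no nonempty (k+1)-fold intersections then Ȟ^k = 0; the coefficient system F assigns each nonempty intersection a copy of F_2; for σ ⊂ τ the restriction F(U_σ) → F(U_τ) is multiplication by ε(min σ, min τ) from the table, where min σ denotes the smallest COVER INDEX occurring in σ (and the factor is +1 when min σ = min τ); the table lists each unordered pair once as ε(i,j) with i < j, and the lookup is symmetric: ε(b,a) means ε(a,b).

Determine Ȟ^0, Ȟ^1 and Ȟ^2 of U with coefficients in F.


Ȟ^0(U;F) ≅ Z/2; Ȟ^1(U;F) ≅ 0; Ȟ^2(U;F) ≅ Z/2

cover nerve:
  U12={a,b,d} U13={a,b,c} U14={c,d} U23={a,b,e} U24={d,e} U34={c,e}
  U123={a,b} U124={d} U134={c} U234={e}
C dims 4,6,4; δ0: rk_F2 3; δ1: rk_F2 3
Ȟ^0: (4−3)−0=1 ⇒ Z/2
Ȟ^1: (6−3)−3=0 ⇒ 0
Ȟ^2: (4−0)−3=1 ⇒ Z/2


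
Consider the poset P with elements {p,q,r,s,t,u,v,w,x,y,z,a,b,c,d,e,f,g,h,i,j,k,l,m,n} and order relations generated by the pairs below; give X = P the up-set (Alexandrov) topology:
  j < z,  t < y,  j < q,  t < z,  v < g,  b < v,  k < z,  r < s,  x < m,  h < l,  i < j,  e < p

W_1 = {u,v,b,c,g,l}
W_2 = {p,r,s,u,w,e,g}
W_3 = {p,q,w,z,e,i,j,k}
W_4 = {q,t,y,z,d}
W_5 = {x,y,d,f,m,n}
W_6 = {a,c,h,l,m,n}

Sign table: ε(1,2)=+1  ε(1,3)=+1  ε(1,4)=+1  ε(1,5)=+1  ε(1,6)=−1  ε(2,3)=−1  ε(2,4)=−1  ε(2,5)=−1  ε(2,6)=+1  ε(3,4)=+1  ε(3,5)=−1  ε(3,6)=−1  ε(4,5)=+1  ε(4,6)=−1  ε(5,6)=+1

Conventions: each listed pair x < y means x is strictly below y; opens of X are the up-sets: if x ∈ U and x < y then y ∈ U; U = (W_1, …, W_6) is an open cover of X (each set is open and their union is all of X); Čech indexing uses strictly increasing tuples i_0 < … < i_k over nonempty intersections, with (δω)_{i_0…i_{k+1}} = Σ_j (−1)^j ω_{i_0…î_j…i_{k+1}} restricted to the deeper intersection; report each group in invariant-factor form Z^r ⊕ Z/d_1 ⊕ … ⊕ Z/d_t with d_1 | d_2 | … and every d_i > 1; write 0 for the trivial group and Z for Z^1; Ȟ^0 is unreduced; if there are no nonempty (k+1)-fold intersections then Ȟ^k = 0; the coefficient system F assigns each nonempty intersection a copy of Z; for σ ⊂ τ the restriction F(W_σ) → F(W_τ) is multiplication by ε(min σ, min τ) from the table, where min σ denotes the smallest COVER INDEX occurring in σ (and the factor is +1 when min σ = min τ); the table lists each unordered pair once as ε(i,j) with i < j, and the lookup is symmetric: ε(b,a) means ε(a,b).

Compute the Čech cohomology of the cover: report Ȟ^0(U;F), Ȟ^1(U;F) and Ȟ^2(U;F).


nerve simplices:
  W12={u,g} W16={c,l} W23={p,w,e} W34={q,z} W45={y,d} W56={m,n}
C dims 6,6; δ0: rk 5, SNF 1^5
degree 0: 6−5−0 = 1 → Ȟ^0 ≅ Z
degree 1: 6−0−5 = 1 → Ȟ^1 ≅ Z
degree 2: 0−0−0 = 0 → Ȟ^2 ≅ 0

Ȟ^0 = Z, Ȟ^1 = Z, Ȟ^2 = 0


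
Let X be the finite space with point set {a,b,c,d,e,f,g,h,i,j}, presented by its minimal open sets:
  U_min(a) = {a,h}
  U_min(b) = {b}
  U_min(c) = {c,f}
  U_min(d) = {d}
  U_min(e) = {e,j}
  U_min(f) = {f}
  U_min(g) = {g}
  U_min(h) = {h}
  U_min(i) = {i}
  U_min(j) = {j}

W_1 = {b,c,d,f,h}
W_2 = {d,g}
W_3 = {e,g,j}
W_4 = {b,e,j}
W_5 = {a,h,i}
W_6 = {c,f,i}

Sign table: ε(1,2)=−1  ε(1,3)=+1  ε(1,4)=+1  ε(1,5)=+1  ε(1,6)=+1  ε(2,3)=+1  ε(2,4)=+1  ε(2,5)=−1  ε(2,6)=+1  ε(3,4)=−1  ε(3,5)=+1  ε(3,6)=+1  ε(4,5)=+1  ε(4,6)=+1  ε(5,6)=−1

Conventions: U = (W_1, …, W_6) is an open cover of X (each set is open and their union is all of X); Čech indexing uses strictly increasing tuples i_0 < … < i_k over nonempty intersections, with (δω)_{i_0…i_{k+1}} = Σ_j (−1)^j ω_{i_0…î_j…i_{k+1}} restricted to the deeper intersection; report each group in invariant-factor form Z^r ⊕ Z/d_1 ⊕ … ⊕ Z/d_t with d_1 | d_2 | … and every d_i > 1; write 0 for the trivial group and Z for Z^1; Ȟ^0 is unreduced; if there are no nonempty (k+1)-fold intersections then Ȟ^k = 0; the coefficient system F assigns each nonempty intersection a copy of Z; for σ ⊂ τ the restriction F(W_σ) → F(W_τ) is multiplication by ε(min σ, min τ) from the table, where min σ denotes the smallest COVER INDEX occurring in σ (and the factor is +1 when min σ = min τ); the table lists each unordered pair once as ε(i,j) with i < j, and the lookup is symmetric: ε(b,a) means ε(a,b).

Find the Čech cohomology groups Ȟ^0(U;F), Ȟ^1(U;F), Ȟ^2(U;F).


Ȟ^0(U;F) ≅ 0, Ȟ^1(U;F) ≅ Z ⊕ Z/2, Ȟ^2(U;F) ≅ 0

cover nerve:
  W12={d} W14={b} W15={h} W16={c,f} W23={g} W34={e,j} W56={i}
C dims 6,7; δ0: rk 6, SNF 1^5·2
Ȟ^0: (6−6)−0=0 ⇒ 0
Ȟ^1: (7−0)−6=1 plus torsion [2] ⇒ Z ⊕ Z/2
Ȟ^2: (0−0)−0=0 ⇒ 0


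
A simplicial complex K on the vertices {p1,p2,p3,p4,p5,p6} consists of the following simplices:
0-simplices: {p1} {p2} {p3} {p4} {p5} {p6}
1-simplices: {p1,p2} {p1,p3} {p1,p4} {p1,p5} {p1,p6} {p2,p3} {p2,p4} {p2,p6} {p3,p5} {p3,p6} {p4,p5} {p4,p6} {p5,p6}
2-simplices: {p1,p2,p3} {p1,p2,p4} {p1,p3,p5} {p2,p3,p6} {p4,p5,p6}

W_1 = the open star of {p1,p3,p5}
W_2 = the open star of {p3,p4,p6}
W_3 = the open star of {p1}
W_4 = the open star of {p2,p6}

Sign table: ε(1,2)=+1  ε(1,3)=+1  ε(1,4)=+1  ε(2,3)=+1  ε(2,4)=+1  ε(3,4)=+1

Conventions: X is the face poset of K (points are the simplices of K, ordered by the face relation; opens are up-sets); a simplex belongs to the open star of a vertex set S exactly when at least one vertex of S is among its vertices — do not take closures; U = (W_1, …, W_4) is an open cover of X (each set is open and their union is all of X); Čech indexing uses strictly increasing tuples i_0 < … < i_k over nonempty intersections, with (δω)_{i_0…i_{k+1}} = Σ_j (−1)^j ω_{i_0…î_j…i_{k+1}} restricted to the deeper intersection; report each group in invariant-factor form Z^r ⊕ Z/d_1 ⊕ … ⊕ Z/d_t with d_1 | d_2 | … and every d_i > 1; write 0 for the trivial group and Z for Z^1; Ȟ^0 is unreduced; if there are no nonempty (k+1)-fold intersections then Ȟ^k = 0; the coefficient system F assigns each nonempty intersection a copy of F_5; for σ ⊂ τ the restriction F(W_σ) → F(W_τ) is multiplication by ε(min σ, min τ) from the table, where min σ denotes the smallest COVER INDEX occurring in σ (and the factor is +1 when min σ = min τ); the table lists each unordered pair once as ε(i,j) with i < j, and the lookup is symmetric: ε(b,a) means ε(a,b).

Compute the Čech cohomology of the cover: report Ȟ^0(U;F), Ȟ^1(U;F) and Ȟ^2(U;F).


nonempty intersections:
  W1={{p1},{p3},{p5},{p1,p2},{p1,p3},{p1,p4},{p1,p5},{p1,p6},{p2,p3},{p3,p5},{p3,p6},{p4,p5},{p5,p6},{p1,p2,p3},{p1,p2,p4},{p1,p3,p5},{p2,p3,p6},{p4,p5,p6}} W2={{p3},{p4},{p6},{p1,p3},{p1,p4},{p1,p6},{p2,p3},{p2,p4},{p2,p6},{p3,p5},{p3,p6},{p4,p5},{p4,p6},{p5,p6},{p1,p2,p3},{p1,p2,p4},{p1,p3,p5},{p2,p3,p6},{p4,p5,p6}} W3={{p1},{p1,p2},{p1,p3},{p1,p4},{p1,p5},{p1,p6},{p1,p2,p3},{p1,p2,p4},{p1,p3,p5}} W4={{p2},{p6},{p1,p2},{p1,p6},{p2,p3},{p2,p4},{p2,p6},{p3,p6},{p4,p6},{p5,p6},{p1,p2,p3},{p1,p2,p4},{p2,p3,p6},{p4,p5,p6}}
  W12={{p3},{p1,p3},{p1,p4},{p1,p6},{p2,p3},{p3,p5},{p3,p6},{p4,p5},{p5,p6},{p1,p2,p3},{p1,p2,p4},{p1,p3,p5},{p2,p3,p6},{p4,p5,p6}} W13={{p1},{p1,p2},{p1,p3},{p1,p4},{p1,p5},{p1,p6},{p1,p2,p3},{p1,p2,p4},{p1,p3,p5}} W14={{p1,p2},{p1,p6},{p2,p3},{p3,p6},{p5,p6},{p1,p2,p3},{p1,p2,p4},{p2,p3,p6},{p4,p5,p6}} W23={{p1,p3},{p1,p4},{p1,p6},{p1,p2,p3},{p1,p2,p4},{p1,p3,p5}} W24={{p6},{p1,p6},{p2,p3},{p2,p4},{p2,p6},{p3,p6},{p4,p6},{p5,p6},{p1,p2,p3},{p1,p2,p4},{p2,p3,p6},{p4,p5,p6}} W34={{p1,p2},{p1,p6},{p1,p2,p3},{p1,p2,p4}}
  W123={{p1,p3},{p1,p4},{p1,p6},{p1,p2,p3},{p1,p2,p4},{p1,p3,p5}} W124={{p1,p6},{p2,p3},{p3,p6},{p5,p6},{p1,p2,p3},{p1,p2,p4},{p2,p3,p6},{p4,p5,p6}} W134={{p1,p2},{p1,p6},{p1,p2,p3},{p1,p2,p4}} W234={{p1,p6},{p1,p2,p3},{p1,p2,p4}}
  W1234={{p1,p6},{p1,p2,p3},{p1,p2,p4}}
C dims 4,6,4,1; δ0: rk_F5 3; δ1: rk_F5 3; δ2: rk_F5 1
Ȟ^0: (4−3)−0=1 ⇒ Z/5
Ȟ^1: (6−3)−3=0 ⇒ 0
Ȟ^2: (4−1)−3=0 ⇒ 0

Ȟ^0 = Z/5, Ȟ^1 = 0 and Ȟ^2 = 0


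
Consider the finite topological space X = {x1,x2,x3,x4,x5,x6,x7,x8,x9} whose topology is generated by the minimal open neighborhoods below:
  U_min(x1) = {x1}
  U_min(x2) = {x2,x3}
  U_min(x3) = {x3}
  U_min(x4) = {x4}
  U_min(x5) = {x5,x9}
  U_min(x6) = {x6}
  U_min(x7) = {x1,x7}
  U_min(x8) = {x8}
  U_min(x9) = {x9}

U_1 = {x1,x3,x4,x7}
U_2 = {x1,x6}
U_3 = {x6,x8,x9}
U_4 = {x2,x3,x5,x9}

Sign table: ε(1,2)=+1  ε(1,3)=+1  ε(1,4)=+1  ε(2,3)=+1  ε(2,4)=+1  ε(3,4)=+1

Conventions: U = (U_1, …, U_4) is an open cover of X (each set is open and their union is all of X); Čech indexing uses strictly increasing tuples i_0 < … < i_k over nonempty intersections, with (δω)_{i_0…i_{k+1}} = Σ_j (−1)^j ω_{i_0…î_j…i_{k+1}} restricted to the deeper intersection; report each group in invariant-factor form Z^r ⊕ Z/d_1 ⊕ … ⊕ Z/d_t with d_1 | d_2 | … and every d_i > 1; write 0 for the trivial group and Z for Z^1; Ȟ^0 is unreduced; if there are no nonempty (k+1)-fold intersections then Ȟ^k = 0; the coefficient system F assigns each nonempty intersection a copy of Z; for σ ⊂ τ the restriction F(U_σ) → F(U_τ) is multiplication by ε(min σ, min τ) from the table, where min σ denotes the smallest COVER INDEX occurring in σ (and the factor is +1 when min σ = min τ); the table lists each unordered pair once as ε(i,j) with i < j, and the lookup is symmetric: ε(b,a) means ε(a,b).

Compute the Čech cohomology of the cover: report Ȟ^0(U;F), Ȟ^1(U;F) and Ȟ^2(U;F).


nonempty intersections:
  U12={x1} U14={x3} U23={x6} U34={x9}
C dims 4,4; δ0: rk 3, SNF 1^3
Ȟ^0: (4−3)−0=1 ⇒ Z
Ȟ^1: (4−0)−3=1 ⇒ Z
Ȟ^2: (0−0)−0=0 ⇒ 0

Ȟ^0 ≅ Z, Ȟ^1 ≅ Z and Ȟ^2 ≅ 0


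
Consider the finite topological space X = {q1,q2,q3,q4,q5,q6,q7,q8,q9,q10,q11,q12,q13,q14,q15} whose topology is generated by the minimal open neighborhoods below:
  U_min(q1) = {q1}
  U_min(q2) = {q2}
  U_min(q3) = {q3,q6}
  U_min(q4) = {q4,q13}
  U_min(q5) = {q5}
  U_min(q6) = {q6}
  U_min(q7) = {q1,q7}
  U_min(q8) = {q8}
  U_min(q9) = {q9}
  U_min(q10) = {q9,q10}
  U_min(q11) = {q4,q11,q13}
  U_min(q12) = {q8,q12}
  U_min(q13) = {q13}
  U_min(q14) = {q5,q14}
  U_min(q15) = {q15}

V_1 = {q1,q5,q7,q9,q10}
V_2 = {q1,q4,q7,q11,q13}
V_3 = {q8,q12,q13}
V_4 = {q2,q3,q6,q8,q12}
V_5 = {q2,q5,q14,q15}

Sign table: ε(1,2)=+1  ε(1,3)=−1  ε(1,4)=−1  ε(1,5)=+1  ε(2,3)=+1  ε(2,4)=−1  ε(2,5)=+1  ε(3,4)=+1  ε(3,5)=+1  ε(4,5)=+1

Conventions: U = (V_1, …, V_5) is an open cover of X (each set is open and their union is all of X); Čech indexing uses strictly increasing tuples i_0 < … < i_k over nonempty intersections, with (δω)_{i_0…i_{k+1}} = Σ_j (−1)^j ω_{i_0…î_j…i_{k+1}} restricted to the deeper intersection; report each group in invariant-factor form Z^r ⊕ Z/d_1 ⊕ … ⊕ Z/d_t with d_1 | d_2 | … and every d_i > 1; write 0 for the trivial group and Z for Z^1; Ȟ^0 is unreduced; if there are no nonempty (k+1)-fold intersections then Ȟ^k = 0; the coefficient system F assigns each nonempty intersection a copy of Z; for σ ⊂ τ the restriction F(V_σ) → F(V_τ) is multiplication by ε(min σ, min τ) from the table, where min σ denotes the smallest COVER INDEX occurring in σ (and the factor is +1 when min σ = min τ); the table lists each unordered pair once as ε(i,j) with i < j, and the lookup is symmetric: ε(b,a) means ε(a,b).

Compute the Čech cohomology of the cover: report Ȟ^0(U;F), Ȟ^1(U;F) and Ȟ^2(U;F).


Ȟ^0 = Z, Ȟ^1 = Z and Ȟ^2 = 0

cover nerve:
  V12={q1,q7} V15={q5} V23={q13} V34={q8,q12} V45={q2}
C dims 5,5; δ0: rk 4, SNF 1^4
Ȟ^0: (5−4)−0=1 ⇒ Z
Ȟ^1: (5−0)−4=1 ⇒ Z
Ȟ^2: (0−0)−0=0 ⇒ 0


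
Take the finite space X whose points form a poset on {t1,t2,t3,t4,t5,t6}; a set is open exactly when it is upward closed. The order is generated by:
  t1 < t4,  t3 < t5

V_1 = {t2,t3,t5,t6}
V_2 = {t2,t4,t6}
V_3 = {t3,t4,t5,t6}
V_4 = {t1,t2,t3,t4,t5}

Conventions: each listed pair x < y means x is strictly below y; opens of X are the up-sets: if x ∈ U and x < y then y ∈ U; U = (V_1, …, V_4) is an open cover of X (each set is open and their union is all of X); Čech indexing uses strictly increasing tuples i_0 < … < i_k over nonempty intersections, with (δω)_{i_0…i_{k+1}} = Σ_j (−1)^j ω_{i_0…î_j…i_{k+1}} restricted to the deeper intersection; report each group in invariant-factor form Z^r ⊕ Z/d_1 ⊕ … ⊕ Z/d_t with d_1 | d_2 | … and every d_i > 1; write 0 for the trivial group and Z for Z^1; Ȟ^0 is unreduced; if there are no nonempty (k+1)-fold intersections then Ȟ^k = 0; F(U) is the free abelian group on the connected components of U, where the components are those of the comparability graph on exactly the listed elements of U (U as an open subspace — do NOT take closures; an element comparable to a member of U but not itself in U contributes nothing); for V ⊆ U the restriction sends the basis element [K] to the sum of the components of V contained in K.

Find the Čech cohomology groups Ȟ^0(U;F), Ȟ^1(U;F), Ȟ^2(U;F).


nonempty overlaps:
  V12={t2,t6} V13={t3,t5,t6} V14={t2,t3,t5} V23={t4,t6} V24={t2,t4} V34={t3,t4,t5}
  V123={t6} V124={t2} V134={t3,t5} V234={t4}
components per intersection:
  V1: {t2} {t3,t5} {t6}
  V2: {t2} {t4} {t6}
  V3: {t3,t5} {t4} {t6}
  V4: {t1,t4} {t2} {t3,t5}
  V12: {t2} {t6}
  V13: {t3,t5} {t6}
  V14: {t2} {t3,t5}
  V23: {t4} {t6}
  V24: {t2} {t4}
  V34: {t3,t5} {t4}
  V123: {t6}
  V124: {t2}
  V134: {t3,t5}
  V234: {t4}
C dims 12,12,4; δ0: rk 8, SNF 1^8; δ1: rk 4, SNF 1^4
degree 0: 12−8−0 = 4 → Ȟ^0 ≅ Z^4
degree 1: 12−4−8 = 0 → Ȟ^1 ≅ 0
degree 2: 4−0−4 = 0 → Ȟ^2 ≅ 0

Ȟ^0 ≅ Z^4; Ȟ^1 ≅ 0; Ȟ^2 ≅ 0


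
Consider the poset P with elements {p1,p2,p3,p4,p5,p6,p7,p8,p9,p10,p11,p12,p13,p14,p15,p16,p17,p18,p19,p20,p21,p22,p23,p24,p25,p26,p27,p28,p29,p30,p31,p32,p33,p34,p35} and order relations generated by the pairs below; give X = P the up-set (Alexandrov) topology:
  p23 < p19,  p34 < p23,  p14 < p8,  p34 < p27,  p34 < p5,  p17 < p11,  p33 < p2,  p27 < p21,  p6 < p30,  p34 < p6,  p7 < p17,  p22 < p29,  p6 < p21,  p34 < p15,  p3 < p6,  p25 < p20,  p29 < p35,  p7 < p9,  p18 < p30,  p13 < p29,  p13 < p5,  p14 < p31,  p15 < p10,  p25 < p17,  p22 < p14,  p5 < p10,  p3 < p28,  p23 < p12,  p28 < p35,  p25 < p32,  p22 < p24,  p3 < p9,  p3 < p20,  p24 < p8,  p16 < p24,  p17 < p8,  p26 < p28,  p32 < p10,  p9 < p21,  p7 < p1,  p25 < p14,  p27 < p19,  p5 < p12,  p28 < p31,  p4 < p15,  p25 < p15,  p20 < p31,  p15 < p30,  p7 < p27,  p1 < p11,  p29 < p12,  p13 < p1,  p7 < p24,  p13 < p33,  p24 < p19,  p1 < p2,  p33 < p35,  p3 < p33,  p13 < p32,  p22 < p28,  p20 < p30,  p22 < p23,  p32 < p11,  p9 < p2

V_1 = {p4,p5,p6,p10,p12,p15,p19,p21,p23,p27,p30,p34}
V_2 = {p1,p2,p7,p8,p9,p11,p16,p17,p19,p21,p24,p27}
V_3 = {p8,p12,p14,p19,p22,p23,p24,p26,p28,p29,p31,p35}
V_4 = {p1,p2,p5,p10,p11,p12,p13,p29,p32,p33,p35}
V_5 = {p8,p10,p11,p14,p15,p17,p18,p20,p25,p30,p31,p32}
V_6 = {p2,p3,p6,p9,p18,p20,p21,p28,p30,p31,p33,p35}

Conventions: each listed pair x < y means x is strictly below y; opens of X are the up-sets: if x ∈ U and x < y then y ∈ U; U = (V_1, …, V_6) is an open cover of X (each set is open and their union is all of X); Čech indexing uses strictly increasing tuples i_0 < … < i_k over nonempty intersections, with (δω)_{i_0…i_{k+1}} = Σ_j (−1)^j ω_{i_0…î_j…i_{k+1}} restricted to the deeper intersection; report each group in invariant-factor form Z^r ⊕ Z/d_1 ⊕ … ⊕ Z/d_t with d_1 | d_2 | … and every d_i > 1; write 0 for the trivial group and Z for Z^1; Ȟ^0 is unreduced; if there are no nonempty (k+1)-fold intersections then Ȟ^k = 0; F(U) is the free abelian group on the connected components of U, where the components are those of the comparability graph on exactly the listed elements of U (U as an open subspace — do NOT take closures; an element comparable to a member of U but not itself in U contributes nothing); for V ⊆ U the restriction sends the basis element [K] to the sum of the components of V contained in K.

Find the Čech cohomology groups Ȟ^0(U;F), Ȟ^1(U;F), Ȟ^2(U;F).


Ȟ^0 ≅ Z; Ȟ^1 ≅ 0; Ȟ^2 ≅ Z/2

nonempty intersections:
  V12={p19,p21,p27} V13={p12,p19,p23} V14={p5,p10,p12} V15={p10,p15,p30} V16={p6,p21,p30} V23={p8,p19,p24} V24={p1,p2,p11} V25={p8,p11,p17} V26={p2,p9,p21} V34={p12,p29,p35} V35={p8,p14,p31} V36={p28,p31,p35} V45={p10,p11,p32} V46={p2,p33,p35} V56={p18,p20,p30,p31}
  V123={p19} V126={p21} V134={p12} V145={p10} V156={p30} V235={p8} V245={p11} V246={p2} V346={p35} V356={p31}
components per intersection:
  V1: {p4,p5,p6,p10,p12,p15,p19,p21,p23,p27,p30,p34}
  V2: {p1,p2,p7,p8,p9,p11,p16,p17,p19,p21,p24,p27}
  V3: {p8,p12,p14,p19,p22,p23,p24,p26,p28,p29,p31,p35}
  V4: {p1,p2,p5,p10,p11,p12,p13,p29,p32,p33,p35}
  V5: {p8,p10,p11,p14,p15,p17,p18,p20,p25,p30,p31,p32}
  V6: {p2,p3,p6,p9,p18,p20,p21,p28,p30,p31,p33,p35}
  V12: {p19,p21,p27}
  V13: {p12,p19,p23}
  V14: {p5,p10,p12}
  V15: {p10,p15,p30}
  V16: {p6,p21,p30}
  V23: {p8,p19,p24}
  V24: {p1,p2,p11}
  V25: {p8,p11,p17}
  V26: {p2,p9,p21}
  V34: {p12,p29,p35}
  V35: {p8,p14,p31}
  V36: {p28,p31,p35}
  V45: {p10,p11,p32}
  V46: {p2,p33,p35}
  V56: {p18,p20,p30,p31}
  V123: {p19}
  V126: {p21}
  V134: {p12}
  V145: {p10}
  V156: {p30}
  V235: {p8}
  V245: {p11}
  V246: {p2}
  V346: {p35}
  V356: {p31}
C dims 6,15,10; δ0: rk 5, SNF 1^5; δ1: rk 10, SNF 1^9·2
Ȟ^0: (6−5)−0=1 ⇒ Z
Ȟ^1: (15−10)−5=0 ⇒ 0
Ȟ^2: (10−0)−10=0 plus torsion [2] ⇒ Z/2
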